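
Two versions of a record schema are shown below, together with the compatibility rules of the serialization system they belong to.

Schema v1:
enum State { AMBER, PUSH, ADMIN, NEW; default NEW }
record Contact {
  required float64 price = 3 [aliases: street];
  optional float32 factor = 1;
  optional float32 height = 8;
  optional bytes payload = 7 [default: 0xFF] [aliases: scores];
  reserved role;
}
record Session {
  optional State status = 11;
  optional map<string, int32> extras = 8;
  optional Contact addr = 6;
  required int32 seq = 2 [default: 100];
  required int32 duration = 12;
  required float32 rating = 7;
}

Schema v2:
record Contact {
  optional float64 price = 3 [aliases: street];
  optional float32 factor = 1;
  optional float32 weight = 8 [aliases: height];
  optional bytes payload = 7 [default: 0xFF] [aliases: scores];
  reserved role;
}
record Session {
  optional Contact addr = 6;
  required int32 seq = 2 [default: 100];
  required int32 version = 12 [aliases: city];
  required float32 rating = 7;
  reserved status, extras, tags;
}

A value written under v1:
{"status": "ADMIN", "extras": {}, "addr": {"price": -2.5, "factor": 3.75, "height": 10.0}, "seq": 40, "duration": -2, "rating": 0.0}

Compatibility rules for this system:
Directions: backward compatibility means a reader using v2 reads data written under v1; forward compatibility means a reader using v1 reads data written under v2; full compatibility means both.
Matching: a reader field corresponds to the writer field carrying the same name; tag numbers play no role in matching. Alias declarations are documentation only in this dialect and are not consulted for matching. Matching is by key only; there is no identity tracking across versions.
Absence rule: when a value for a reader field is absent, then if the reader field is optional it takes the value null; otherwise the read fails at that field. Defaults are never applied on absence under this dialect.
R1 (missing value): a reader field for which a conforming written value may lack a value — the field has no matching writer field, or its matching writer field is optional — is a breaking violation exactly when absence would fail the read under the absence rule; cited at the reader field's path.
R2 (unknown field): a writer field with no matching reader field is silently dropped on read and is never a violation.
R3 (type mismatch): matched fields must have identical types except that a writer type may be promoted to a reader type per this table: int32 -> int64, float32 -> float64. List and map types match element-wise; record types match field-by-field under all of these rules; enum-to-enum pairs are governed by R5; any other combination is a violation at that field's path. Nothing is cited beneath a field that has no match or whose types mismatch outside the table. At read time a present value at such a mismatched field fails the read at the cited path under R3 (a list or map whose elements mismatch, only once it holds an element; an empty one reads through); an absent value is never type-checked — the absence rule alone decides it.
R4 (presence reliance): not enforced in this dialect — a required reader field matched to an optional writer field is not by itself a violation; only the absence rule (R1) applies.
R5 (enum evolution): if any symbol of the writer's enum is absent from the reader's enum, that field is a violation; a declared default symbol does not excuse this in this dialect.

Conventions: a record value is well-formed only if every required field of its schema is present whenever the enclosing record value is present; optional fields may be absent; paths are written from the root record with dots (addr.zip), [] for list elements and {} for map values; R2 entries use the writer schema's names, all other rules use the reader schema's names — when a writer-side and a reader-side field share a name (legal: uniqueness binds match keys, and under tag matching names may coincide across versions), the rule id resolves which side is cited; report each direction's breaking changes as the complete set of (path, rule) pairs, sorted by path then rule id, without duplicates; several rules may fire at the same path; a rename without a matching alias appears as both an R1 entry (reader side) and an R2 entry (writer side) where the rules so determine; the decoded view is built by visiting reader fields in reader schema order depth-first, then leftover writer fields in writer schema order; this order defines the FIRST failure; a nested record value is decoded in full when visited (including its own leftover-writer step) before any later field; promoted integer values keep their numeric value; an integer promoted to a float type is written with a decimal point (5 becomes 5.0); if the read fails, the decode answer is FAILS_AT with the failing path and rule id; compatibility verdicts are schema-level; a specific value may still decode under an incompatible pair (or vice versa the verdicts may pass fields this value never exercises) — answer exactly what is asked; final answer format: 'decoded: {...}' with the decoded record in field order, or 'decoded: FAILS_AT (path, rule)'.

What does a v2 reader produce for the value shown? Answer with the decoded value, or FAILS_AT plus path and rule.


each type pair in Session: writer, then reader
decode (reader v2):
  addr.price := -2.5
  addr.factor := 3.75
  addr.weight := null (missing; optional => null)
  addr.payload := null (missing; optional => null)
  writer addr.height: no reader field; dropped
  seq := 40
  read fails at version under R1 (no fill)
  => FAILS_AT (version, R1)
diffs on Session not affecting the asked answer:
  removed field status from record Session (its key "status" joins the reserved list) -> inert under this dialect — no rule fires on Session and the result does not move
  renamed field height to weight in record Contact (alias height declared on the renamed field) -> inert under this dialect — no rule fires on Session and the result does not move
  removed field extras from record Session (its key "extras" joins the reserved list) -> inert under this dialect — no rule fires on Session and the result does not move
  field price in record Contact: required changed to optional -> schema-level compatibility only; this Session value's decode is unchanged

decoded: FAILS_AT (version, R1)


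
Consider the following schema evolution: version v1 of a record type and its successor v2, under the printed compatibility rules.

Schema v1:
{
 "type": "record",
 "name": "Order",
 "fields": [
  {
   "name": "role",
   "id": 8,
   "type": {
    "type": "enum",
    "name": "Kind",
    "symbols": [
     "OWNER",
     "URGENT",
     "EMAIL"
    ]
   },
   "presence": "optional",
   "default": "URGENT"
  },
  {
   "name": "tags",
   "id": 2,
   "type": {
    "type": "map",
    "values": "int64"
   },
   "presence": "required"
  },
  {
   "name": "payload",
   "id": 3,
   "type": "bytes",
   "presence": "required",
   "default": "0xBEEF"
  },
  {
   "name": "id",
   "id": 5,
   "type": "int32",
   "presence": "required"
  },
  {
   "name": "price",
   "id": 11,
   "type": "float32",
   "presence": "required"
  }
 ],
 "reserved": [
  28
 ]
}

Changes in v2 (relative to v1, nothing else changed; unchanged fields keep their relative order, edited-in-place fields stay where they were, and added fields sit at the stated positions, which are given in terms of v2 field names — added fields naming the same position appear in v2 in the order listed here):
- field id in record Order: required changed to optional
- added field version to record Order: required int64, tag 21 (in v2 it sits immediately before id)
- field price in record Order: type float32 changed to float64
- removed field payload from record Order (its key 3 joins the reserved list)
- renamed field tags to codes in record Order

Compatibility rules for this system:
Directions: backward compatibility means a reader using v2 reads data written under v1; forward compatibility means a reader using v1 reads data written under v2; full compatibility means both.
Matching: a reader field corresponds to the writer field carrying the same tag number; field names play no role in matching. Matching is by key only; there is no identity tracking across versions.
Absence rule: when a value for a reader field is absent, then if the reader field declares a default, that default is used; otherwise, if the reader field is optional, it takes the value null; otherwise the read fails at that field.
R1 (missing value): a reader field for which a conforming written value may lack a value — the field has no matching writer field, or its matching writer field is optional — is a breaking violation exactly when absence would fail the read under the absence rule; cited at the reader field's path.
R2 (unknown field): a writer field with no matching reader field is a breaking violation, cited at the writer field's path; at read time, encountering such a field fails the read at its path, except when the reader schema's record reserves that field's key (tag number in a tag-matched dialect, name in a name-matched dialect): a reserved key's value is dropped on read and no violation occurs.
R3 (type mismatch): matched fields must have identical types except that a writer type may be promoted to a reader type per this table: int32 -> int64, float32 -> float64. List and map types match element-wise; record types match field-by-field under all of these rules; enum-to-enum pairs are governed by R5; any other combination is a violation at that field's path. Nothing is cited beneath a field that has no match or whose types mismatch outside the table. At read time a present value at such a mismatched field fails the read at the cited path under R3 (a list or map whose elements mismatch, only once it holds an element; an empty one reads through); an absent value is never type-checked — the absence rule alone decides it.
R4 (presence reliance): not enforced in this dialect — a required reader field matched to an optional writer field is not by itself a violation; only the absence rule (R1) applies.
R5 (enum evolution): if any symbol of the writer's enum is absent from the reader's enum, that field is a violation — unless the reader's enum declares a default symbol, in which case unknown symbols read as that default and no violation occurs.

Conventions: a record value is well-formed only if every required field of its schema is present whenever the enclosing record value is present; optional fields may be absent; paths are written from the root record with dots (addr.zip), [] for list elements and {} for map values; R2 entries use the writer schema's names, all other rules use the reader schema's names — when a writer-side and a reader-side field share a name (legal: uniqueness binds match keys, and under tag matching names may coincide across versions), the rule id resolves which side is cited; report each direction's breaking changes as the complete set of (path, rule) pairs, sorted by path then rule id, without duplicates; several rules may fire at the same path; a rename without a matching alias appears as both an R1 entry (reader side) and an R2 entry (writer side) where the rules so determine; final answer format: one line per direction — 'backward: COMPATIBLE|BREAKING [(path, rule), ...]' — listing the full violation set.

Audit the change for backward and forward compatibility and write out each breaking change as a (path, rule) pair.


the writer's type comes first in each Order pair
backward pass over Order, reader schema v2, writer schema v1:
  writer optional, Kind -> Kind: reader role maps from writer role
  writer required, map<string, int64> -> map<string, int64>: reader codes maps from writer tags
  no writer field matches reader version
  writer required, int32 -> int32: reader id maps from writer id
  writer required, float32 -> float64: reader price maps from writer price
  writer field payload has no reader counterpart
  breaking: (version, R1)
  => 1 violation(s): backward is BREAKING for Order
forward pass over Order, reader schema v1, writer schema v2:
  writer optional, Kind -> Kind: reader role maps from writer role
  writer required, map<string, int64> -> map<string, int64>: reader tags maps from writer codes
  no writer field matches reader payload
  writer optional, int32 -> int32: reader id maps from writer id
  writer required, float64 -> float32: reader price maps from writer price
  writer field version has no reader counterpart
  breaking: (id, R1)
  breaking: (price, R3)
  breaking: (version, R2)
  => 3 violation(s): forward is BREAKING for Order

backward: BREAKING [(version, R1)]; forward: BREAKING [(id, R1), (price, R3), (version, R2)]


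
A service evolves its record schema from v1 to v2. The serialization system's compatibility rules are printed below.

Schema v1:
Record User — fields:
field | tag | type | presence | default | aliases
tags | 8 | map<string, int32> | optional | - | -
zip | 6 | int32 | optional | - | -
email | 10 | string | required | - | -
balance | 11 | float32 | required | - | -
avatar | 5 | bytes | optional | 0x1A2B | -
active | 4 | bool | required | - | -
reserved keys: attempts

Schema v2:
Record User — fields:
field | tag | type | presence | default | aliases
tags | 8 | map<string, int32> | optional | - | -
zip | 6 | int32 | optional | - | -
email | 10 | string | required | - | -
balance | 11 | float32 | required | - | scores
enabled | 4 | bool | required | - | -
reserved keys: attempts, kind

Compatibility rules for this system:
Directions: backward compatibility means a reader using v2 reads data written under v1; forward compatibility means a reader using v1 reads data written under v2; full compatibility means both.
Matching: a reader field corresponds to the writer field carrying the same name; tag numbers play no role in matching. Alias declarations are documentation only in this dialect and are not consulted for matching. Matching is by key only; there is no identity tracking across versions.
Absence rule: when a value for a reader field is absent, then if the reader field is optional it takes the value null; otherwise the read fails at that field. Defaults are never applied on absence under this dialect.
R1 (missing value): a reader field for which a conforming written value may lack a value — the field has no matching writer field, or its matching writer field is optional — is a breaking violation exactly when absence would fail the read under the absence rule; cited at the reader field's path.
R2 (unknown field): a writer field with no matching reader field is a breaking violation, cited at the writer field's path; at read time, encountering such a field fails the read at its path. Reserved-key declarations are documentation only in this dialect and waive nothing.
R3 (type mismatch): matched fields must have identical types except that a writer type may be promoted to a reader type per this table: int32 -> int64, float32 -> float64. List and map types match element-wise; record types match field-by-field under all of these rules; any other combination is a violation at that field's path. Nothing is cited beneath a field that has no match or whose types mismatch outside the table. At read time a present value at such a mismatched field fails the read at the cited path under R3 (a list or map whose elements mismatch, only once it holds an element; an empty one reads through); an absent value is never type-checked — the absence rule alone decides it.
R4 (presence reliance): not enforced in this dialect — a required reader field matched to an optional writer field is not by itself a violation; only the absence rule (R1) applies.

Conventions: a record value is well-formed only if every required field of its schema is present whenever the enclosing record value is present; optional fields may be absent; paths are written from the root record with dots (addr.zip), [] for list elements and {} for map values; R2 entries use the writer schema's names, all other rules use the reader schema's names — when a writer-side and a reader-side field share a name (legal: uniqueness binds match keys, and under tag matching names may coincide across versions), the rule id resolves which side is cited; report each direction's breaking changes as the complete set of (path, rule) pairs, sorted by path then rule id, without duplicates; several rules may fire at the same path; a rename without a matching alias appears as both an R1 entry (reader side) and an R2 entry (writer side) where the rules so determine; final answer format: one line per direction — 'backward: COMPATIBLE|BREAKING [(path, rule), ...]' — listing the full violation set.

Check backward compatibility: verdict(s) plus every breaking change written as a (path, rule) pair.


backward: BREAKING [(active, R2), (avatar, R2), (enabled, R1)]

each type pair in User: writer, then reader
backward analysis of User with v2 as reader and v1 as writer:
  tags: paired with writer tags (map<string, int32> -> map<string, int32>; writer optional)
  zip: paired with writer zip (int32 -> int32; writer optional)
  email: paired with writer email (string -> string; writer required)
  balance: paired with writer balance (float32 -> float32; writer required)
  enabled has no writer counterpart
  avatar (writer side), unknown to reader
  active (writer side), unknown to reader
  rule R2 violated at active
  rule R2 violated at avatar
  rule R1 violated at enabled
  backward on User therefore BREAKING (3)


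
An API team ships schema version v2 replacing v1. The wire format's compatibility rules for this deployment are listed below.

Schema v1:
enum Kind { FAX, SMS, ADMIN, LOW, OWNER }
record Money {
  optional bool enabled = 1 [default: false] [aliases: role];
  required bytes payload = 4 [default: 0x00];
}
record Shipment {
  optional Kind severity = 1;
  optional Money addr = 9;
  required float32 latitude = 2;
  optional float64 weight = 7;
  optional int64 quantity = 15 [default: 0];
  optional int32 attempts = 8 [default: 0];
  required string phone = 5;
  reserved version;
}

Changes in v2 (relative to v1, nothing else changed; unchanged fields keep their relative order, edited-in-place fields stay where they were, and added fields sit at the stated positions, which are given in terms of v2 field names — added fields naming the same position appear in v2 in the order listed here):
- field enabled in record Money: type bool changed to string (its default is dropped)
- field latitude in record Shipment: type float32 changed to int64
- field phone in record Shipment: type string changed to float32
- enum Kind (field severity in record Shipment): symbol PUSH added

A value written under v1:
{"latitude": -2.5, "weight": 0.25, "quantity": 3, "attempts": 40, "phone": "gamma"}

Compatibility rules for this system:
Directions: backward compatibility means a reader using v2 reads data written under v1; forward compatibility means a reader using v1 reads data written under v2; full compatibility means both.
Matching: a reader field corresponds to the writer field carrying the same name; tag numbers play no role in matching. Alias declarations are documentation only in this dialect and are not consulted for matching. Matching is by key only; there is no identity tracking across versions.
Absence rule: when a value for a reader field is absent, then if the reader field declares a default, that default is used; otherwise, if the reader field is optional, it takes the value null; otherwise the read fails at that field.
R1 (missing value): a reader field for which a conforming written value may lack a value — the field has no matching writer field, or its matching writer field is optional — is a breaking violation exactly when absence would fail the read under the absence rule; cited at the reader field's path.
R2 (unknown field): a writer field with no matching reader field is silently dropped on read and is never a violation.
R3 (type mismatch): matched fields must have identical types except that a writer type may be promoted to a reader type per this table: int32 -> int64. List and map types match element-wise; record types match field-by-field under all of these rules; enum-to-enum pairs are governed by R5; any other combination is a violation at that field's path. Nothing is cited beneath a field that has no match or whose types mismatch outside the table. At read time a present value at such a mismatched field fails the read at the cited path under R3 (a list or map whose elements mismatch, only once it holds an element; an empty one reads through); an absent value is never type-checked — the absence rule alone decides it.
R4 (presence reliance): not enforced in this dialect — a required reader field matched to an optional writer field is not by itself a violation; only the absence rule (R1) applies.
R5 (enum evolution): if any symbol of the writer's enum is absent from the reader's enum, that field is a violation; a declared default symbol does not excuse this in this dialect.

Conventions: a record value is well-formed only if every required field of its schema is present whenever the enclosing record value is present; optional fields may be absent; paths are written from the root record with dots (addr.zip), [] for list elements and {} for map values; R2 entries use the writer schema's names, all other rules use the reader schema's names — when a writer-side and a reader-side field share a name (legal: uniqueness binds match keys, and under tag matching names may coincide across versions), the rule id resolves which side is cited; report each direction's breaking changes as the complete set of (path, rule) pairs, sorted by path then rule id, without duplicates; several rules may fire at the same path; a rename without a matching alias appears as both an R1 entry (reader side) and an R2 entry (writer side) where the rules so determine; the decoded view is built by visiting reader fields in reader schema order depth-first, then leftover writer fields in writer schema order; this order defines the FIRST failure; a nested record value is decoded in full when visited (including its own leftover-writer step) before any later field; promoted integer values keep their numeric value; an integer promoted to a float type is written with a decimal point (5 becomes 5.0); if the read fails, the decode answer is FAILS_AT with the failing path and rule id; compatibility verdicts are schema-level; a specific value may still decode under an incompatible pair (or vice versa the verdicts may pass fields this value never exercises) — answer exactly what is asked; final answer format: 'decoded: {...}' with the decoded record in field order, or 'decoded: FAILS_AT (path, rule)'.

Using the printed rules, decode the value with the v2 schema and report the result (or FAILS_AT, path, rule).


arrows below run writer -> reader for Shipment
decode walk for Shipment under reader schema v2:
  severity := null (not supplied -> null)
  addr := null (not supplied -> null)
  read fails at latitude under R3
  => FAILS_AT (latitude, R3)
remaining Shipment differences; none change what is asked:
  field enabled in record Money: type bool changed to string (its default is dropped) -> affects the rule determinations only; this particular Shipment value decodes identically
  field phone in record Shipment: type string changed to float32 -> affects the rule determinations only; this particular Shipment value decodes identically
  enum Kind (field severity in record Shipment): symbol PUSH added -> affects the rule determinations only; this particular Shipment value decodes identically

decoded: FAILS_AT (latitude, R3)


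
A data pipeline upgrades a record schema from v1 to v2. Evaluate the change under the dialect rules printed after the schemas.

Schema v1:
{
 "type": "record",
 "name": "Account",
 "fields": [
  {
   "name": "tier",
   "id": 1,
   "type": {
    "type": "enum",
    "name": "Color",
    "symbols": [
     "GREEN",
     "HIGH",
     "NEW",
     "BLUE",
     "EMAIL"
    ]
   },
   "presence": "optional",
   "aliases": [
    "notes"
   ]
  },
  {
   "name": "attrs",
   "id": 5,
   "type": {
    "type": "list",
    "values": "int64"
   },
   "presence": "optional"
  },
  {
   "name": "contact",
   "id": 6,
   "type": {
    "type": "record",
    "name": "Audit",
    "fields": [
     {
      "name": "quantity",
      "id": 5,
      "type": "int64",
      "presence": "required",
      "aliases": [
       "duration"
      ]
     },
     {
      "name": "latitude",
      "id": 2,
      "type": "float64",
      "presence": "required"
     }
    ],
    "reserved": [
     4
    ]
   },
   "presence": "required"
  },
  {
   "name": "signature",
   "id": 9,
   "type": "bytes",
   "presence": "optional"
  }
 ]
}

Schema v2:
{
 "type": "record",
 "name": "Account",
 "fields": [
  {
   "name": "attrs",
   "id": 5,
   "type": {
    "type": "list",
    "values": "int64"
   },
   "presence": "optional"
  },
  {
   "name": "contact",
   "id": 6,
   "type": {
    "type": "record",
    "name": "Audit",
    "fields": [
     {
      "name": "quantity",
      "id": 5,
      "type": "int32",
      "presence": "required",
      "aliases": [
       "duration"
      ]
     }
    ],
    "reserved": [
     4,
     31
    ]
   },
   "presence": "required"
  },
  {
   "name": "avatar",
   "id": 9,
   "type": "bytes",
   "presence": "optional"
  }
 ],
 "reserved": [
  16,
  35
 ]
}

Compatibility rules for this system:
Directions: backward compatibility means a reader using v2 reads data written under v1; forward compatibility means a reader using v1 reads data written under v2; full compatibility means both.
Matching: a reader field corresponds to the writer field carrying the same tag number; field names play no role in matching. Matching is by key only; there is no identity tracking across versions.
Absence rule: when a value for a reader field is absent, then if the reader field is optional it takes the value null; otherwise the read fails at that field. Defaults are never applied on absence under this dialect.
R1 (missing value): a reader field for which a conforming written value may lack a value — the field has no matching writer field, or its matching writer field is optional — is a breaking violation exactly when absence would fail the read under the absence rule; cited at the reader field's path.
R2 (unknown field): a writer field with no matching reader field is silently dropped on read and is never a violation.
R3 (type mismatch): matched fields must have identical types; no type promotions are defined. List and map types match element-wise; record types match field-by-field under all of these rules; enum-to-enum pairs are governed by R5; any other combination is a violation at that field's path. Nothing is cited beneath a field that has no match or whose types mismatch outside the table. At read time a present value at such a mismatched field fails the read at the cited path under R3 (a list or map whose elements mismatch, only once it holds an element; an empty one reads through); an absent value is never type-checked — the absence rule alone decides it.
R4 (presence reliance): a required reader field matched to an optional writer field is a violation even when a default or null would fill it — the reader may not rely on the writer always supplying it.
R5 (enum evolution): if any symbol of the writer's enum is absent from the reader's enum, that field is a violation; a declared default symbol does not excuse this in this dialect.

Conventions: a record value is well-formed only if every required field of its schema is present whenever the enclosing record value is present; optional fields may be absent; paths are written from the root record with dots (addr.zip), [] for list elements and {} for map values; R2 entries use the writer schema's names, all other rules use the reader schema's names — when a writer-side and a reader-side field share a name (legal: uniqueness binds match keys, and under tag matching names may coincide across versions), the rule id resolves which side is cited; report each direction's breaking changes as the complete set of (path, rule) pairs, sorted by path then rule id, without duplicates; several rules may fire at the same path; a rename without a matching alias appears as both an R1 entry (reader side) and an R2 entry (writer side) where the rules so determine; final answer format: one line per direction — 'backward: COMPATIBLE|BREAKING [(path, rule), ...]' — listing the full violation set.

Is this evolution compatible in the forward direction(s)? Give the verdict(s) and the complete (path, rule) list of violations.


forward: BREAKING [(contact.latitude, R1), (contact.quantity, R3)]

each type pair in Account: writer, then reader
forward for Account (reader v1, writer v2):
  no writer field matches reader tier
  attrs <- attrs (list<int64> -> list<int64>, writer optional)
  contact <- contact (Audit -> Audit, writer required)
  signature <- avatar (bytes -> bytes, writer optional)
  contact.quantity <- contact.quantity (int32 -> int64, writer required)
  no writer field matches reader contact.latitude
  breaking: (contact.latitude, R1)
  breaking: (contact.quantity, R3)
  => forward verdict for Account: BREAKING, 2 violation(s)
diffs on Account not affecting the asked answer:
  renamed field signature to avatar in record Account -> triggers nothing under Account's printed rules — same verdict
  removed field tier from record Account -> triggers nothing under Account's printed rules — same verdict


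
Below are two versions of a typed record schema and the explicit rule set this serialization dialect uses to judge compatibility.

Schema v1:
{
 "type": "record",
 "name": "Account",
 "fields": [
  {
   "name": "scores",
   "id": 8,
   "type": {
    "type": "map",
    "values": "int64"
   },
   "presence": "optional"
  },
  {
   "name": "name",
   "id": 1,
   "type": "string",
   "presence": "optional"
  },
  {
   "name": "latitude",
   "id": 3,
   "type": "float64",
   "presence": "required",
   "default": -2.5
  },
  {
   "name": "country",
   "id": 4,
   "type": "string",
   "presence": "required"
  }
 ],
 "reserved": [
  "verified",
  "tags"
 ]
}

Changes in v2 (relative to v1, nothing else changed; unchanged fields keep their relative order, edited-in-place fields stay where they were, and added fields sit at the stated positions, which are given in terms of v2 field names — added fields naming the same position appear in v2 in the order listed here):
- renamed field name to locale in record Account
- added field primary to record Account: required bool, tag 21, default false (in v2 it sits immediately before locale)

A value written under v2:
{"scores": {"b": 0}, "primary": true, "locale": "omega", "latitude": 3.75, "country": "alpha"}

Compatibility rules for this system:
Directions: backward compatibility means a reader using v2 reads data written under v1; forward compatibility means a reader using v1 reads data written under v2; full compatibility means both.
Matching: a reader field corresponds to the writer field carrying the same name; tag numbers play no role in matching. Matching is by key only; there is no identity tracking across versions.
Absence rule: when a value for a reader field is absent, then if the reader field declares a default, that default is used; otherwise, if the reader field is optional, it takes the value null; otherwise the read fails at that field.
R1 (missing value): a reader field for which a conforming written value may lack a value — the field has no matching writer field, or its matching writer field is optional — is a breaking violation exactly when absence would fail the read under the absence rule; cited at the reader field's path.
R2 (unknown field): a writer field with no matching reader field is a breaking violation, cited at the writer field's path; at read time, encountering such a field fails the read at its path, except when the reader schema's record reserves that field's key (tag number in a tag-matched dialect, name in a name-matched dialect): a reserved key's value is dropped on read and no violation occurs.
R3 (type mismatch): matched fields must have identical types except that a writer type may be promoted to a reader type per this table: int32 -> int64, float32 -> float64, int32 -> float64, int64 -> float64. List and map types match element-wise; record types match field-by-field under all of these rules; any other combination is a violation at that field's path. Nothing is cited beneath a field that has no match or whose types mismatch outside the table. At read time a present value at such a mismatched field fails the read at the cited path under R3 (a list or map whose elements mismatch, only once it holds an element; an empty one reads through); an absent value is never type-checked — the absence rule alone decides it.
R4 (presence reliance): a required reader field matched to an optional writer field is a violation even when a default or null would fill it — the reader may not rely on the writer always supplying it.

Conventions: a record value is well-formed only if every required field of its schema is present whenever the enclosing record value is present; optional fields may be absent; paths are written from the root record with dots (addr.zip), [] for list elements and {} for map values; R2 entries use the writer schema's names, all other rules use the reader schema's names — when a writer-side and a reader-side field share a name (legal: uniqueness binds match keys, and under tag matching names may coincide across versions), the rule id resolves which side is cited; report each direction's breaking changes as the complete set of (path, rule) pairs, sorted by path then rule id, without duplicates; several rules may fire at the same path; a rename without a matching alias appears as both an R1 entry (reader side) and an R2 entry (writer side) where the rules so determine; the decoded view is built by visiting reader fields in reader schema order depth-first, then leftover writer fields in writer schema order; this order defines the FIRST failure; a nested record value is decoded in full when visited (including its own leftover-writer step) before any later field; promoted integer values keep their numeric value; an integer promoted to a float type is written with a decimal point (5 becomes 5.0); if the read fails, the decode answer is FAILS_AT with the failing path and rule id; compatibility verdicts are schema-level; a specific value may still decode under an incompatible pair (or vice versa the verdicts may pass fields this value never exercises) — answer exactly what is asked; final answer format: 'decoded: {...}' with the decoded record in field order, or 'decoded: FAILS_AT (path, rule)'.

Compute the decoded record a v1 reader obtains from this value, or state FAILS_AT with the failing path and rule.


each type pair in Account: writer, then reader
decode walk for Account under reader schema v1:
  scores := {"b": 0}
  name := null (absent, optional -> null)
  latitude := 3.75
  country := "alpha"
  read fails at primary under R2 (unknown field)
  => FAILS_AT (primary, R2)
diffs on Account not affecting the asked answer:
  renamed field name to locale in record Account -> matters for Account compatibility verdicts, not for this value's decode

decoded: FAILS_AT (primary, R2)


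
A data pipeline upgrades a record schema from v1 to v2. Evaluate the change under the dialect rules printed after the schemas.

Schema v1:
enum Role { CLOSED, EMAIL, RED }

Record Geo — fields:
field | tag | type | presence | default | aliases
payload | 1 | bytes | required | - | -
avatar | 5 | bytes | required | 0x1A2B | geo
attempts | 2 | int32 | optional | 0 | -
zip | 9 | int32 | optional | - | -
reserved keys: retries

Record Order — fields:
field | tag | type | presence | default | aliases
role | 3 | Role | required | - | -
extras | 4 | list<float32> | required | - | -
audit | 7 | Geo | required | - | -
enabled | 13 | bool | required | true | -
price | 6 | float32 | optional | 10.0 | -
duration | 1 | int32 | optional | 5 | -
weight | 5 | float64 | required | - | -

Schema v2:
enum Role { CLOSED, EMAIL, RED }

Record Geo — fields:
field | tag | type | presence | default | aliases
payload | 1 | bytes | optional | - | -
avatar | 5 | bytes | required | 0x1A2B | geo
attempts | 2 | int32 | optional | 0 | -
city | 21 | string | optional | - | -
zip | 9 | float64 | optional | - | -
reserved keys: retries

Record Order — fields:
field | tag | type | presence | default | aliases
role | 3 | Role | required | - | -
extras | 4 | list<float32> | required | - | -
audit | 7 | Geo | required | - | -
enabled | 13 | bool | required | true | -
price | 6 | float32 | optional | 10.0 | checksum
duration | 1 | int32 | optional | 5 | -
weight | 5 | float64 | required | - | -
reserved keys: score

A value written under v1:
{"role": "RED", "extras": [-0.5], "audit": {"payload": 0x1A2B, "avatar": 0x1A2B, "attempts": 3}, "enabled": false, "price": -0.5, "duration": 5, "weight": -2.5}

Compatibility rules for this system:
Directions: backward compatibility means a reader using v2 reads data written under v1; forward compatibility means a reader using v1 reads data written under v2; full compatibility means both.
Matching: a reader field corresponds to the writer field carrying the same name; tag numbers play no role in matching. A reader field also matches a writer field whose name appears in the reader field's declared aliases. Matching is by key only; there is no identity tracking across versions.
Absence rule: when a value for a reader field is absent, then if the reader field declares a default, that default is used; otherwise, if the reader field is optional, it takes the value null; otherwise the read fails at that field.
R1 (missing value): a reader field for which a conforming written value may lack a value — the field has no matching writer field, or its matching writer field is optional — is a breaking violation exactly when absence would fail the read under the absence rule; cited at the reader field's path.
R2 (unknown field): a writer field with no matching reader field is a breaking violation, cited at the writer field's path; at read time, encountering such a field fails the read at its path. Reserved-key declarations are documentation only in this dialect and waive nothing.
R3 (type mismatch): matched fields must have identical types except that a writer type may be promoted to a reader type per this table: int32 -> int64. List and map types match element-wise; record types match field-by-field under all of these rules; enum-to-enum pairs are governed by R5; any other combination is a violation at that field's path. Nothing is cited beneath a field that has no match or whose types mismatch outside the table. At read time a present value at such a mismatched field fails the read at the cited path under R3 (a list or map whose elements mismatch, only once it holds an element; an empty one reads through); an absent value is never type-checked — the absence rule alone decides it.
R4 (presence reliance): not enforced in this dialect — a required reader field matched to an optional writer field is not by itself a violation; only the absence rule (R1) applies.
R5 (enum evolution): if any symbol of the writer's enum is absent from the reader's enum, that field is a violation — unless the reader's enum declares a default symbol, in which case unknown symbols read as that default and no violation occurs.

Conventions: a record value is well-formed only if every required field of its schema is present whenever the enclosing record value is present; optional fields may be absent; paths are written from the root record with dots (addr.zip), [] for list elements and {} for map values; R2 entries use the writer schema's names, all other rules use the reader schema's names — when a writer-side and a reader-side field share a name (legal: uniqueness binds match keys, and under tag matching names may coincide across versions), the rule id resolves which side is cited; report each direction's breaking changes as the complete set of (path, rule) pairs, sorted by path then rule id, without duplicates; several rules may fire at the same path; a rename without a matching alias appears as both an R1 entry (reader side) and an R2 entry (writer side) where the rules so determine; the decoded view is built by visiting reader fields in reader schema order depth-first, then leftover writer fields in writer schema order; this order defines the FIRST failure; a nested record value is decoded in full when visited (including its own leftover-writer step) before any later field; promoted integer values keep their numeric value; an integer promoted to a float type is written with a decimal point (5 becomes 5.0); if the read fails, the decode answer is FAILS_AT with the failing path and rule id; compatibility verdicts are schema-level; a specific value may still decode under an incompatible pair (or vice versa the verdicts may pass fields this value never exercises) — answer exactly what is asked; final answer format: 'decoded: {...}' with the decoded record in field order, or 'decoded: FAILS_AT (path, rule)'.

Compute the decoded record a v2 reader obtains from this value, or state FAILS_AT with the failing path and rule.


the writer's type comes first in each Order pair
migrating the Order value to v2:
  role := "RED"
  extras := [-0.5]
  audit.payload := 0x1A2B
  audit.avatar := 0x1A2B
  audit.attempts := 3
  audit.city := null (not supplied -> null)
  audit.zip := null (not supplied -> null)
  enabled := false
  price := -0.5
  duration := 5
  weight := -2.5
  => decoded: {"role": "RED", "extras": [-0.5], "audit": {"payload": 0x1A2B, "avatar": 0x1A2B, "attempts": 3, "city": null, "zip": null}, "enabled": false, "price": -0.5, "duration": 5, "weight": -2.5}
the other Order changes do not affect what is asked:
  field zip in record Geo: type int32 changed to float64 -> schema-level compatibility only; this Order value's decode is unchanged
  field payload in record Geo: required changed to optional -> schema-level compatibility only; this Order value's decode is unchanged

decoded: {"role": "RED", "extras": [-0.5], "audit": {"payload": 0x1A2B, "avatar": 0x1A2B, "attempts": 3, "city": null, "zip": null}, "enabled": false, "price": -0.5, "duration": 5, "weight": -2.5}
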